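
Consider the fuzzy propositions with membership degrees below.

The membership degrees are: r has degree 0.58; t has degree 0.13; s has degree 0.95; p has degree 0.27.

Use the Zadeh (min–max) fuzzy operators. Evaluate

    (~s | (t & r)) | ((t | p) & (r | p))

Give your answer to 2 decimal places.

0.27

~s = 1 − 0.95 = 0.05
t & r = min(a, b) on (0.13, 0.58) = 0.13
~s | (t & r) = max(a, b) on (0.05, 0.13) = 0.13
t | p = max(a, b) on (0.13, 0.27) = 0.27
r | p = max(a, b) on (0.58, 0.27) = 0.58
(t | p) & (r | p) = min(a, b) on (0.27, 0.58) = 0.27
(~s | (t & r)) | ((t | p) & (r | p)) = max(a, b) on (0.13, 0.27) = 0.27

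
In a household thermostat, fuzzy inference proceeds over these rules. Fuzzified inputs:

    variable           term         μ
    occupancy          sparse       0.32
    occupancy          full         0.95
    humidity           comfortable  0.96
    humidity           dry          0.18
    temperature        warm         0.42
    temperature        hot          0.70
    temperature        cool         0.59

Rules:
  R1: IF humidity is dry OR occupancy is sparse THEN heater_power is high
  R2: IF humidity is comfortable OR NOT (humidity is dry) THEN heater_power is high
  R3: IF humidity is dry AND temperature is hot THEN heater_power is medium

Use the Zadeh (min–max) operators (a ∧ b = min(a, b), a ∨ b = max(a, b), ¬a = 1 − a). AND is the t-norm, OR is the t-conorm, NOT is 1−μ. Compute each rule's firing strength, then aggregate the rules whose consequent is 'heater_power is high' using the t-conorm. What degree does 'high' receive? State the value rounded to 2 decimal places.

R1: dry=0.18, sparse=0.32; OR[max(a, b)] → w = 0.32
R2: comfortable=0.96, ¬dry=1−0.18=0.82; OR[max(a, b)] → w = 0.96
R3: dry=0.18, hot=0.70; AND[min(a, b)] → w = 0.18
Rules with consequent 'high': {R1, R2} → strengths 0.32, 0.96
Aggregate via t-conorm [max(a, b)]: 0.96

0.96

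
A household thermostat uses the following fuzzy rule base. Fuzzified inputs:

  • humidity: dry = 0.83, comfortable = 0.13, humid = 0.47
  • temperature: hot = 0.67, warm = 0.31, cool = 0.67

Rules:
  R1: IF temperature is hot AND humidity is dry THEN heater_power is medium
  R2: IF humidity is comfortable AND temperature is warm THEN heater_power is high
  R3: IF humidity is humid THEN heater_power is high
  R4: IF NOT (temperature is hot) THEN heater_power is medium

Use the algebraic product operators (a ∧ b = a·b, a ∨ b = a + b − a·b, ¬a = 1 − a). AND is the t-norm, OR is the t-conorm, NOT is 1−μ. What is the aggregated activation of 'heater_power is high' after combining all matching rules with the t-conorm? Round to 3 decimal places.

0.491

R1: hot=0.67, dry=0.83; AND[a·b] → w = 0.5561
R2: comfortable=0.13, warm=0.31; AND[a·b] → w = 0.0403
R3: humid=0.47 → w = 0.4700
R4: ¬hot=1−0.67=0.33 → w = 0.3300
Rules with consequent 'high': {R2, R3} → strengths 0.0403, 0.4700
Aggregate via t-conorm [a + b − a·b]: 0.4914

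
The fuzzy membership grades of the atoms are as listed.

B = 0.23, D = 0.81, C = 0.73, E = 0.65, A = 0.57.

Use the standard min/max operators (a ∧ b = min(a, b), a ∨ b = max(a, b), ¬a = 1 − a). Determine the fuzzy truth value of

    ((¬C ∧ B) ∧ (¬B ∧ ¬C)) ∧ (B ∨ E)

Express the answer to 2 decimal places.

¬C = 1 − 0.73 = 0.27
¬C ∧ B = min(a, b) on (0.27, 0.23) = 0.23
¬B = 1 − 0.23 = 0.77
¬C = 1 − 0.73 = 0.27
¬B ∧ ¬C = min(a, b) on (0.77, 0.27) = 0.27
(¬C ∧ B) ∧ (¬B ∧ ¬C) = min(a, b) on (0.23, 0.27) = 0.23
B ∨ E = max(a, b) on (0.23, 0.65) = 0.65
((¬C ∧ B) ∧ (¬B ∧ ¬C)) ∧ (B ∨ E) = min(a, b) on (0.23, 0.65) = 0.23

0.23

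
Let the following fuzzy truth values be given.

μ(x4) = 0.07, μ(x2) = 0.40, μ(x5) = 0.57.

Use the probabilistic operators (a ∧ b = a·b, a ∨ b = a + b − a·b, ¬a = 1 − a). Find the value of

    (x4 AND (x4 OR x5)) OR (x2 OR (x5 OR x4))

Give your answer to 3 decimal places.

x4 OR x5 = a + b − a·b on (0.0700, 0.5700) = 0.6001
x4 AND (x4 OR x5) = a·b on (0.0700, 0.6001) = 0.0420
x5 OR x4 = a + b − a·b on (0.5700, 0.0700) = 0.6001
x2 OR (x5 OR x4) = a + b − a·b on (0.4000, 0.6001) = 0.7601
(x4 AND (x4 OR x5)) OR (x2 OR (x5 OR x4)) = a + b − a·b on (0.0420, 0.7601) = 0.7701

0.770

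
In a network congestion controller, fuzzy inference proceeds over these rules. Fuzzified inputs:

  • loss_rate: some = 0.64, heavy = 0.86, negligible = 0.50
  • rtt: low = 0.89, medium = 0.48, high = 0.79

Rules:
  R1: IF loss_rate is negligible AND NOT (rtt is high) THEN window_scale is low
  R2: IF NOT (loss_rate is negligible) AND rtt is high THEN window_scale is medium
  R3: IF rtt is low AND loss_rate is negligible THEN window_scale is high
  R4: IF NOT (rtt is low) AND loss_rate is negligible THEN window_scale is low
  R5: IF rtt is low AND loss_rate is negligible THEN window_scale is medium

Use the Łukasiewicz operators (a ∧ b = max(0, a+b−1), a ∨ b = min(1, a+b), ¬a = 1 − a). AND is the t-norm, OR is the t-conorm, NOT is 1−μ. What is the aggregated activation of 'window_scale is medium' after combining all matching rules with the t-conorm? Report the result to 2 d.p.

R1: negligible=0.50, ¬high=1−0.79=0.21; AND[max(0, a+b−1)] → w = 0.00
R2: ¬negligible=1−0.50=0.50, high=0.79; AND[max(0, a+b−1)] → w = 0.29
R3: low=0.89, negligible=0.50; AND[max(0, a+b−1)] → w = 0.39
R4: ¬low=1−0.89=0.11, negligible=0.50; AND[max(0, a+b−1)] → w = 0.00
R5: low=0.89, negligible=0.50; AND[max(0, a+b−1)] → w = 0.39
Rules with consequent 'medium': {R2, R5} → strengths 0.29, 0.39
Aggregate via t-conorm [min(1, a+b)]: 0.68

0.68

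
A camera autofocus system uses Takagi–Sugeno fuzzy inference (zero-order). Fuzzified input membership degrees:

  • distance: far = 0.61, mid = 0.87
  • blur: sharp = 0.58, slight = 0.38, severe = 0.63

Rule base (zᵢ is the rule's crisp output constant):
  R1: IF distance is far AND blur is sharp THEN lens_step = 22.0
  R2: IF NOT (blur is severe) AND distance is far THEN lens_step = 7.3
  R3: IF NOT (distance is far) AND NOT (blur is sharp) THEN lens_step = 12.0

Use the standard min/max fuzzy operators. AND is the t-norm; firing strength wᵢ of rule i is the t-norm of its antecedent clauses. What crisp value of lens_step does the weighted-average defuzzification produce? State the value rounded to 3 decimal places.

R1 (z=22.0): far=0.61, sharp=0.58; AND[min(a, b)] → w = 0.58
R2 (z=7.3): ¬severe=1−0.63=0.37, far=0.61; AND[min(a, b)] → w = 0.37
R3 (z=12.0): ¬far=1−0.61=0.39, ¬sharp=1−0.58=0.42; AND[min(a, b)] → w = 0.39
Weighted average = (0.58·22.0 + 0.37·7.3 + 0.39·12.0) / (0.58 + 0.37 + 0.39)
  = 20.1410 / 1.3400 = 15.031

15.031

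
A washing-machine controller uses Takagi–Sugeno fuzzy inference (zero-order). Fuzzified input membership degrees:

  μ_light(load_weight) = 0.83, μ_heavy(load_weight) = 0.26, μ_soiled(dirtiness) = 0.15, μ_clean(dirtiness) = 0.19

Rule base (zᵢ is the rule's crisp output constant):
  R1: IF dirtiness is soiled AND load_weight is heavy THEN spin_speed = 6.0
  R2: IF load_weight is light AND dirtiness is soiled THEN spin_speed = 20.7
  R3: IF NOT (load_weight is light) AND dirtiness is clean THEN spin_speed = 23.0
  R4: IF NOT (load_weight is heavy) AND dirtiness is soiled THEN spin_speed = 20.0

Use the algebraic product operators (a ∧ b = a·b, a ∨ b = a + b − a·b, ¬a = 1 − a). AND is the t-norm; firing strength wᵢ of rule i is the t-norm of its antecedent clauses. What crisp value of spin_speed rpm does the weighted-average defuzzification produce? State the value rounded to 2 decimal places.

R1 (z=6.0): soiled=0.15, heavy=0.26; AND[a·b] → w = 0.0390
R2 (z=20.7): light=0.83, soiled=0.15; AND[a·b] → w = 0.1245
R3 (z=23.0): ¬light=1−0.83=0.17, clean=0.19; AND[a·b] → w = 0.0323
R4 (z=20.0): ¬heavy=1−0.26=0.74, soiled=0.15; AND[a·b] → w = 0.1110
Weighted average = (0.0390·6.0 + 0.1245·20.7 + 0.0323·23.0 + 0.1110·20.0) / (0.0390 + 0.1245 + 0.0323 + 0.1110)
  = 5.7740 / 0.3068 = 18.82

18.82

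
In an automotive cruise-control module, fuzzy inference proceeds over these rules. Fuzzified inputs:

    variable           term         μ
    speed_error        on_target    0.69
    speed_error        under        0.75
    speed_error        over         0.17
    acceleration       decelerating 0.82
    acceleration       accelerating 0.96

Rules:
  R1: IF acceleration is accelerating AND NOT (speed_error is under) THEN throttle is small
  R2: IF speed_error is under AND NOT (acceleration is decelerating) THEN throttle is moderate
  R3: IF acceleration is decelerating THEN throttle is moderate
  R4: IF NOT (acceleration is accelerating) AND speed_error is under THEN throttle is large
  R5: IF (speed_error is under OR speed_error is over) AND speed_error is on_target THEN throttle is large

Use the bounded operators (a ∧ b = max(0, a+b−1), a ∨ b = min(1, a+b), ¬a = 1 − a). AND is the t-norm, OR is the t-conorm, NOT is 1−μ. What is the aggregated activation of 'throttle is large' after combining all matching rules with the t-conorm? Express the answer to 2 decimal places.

R1: accelerating=0.96, ¬under=1−0.75=0.25; AND[max(0, a+b−1)] → w = 0.21
R2: under=0.75, ¬decelerating=1−0.82=0.18; AND[max(0, a+b−1)] → w = 0.00
R3: decelerating=0.82 → w = 0.82
R4: ¬accelerating=1−0.96=0.04, under=0.75; AND[max(0, a+b−1)] → w = 0.00
R5: (under=0.75 OR over=0.17) = 0.92; AND[max(0, a+b−1)] with on_target=0.69 → w = 0.61
Rules with consequent 'large': {R4, R5} → strengths 0.00, 0.61
Aggregate via t-conorm [min(1, a+b)]: 0.61

0.61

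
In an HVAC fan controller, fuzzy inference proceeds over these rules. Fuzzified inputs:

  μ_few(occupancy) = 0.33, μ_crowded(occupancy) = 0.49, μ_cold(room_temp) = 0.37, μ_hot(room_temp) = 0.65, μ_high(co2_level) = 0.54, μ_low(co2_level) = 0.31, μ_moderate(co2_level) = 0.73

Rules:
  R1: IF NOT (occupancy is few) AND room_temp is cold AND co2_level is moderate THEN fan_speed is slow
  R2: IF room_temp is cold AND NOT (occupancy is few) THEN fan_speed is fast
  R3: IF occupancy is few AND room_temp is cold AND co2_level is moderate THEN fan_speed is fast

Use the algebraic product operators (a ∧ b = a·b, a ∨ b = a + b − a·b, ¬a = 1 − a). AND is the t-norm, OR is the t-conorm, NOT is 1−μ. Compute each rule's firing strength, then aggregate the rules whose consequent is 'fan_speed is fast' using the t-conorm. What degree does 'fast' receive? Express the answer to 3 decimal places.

R1: ¬few=1−0.33=0.67, cold=0.37, moderate=0.73; AND[a·b] → w = 0.1810
R2: cold=0.37, ¬few=1−0.33=0.67; AND[a·b] → w = 0.2479
R3: few=0.33, cold=0.37, moderate=0.73; AND[a·b] → w = 0.0891
Rules with consequent 'fast': {R2, R3} → strengths 0.2479, 0.0891
Aggregate via t-conorm [a + b − a·b]: 0.3149

0.315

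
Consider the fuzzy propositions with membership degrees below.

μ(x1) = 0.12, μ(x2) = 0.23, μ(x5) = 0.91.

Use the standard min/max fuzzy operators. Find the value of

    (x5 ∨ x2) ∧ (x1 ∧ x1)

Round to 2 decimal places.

0.12

x5 ∨ x2 = max(a, b) on (0.91, 0.23) = 0.91
x1 ∧ x1 = min(a, b) on (0.12, 0.12) = 0.12
(x5 ∨ x2) ∧ (x1 ∧ x1) = min(a, b) on (0.91, 0.12) = 0.12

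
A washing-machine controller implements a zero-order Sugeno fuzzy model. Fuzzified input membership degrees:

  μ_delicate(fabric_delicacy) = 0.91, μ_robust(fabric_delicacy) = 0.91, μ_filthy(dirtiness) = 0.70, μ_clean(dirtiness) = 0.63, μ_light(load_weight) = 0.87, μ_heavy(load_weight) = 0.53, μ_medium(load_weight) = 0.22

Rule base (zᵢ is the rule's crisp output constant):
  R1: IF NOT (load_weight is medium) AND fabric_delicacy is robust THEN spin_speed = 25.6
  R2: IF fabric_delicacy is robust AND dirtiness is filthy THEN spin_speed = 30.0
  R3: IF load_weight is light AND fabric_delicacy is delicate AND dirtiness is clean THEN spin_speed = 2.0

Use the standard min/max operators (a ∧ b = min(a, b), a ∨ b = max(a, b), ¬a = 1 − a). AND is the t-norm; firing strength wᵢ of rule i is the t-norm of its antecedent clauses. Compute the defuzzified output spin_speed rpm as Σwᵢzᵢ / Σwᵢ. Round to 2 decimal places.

R1 (z=25.6): ¬medium=1−0.22=0.78, robust=0.91; AND[min(a, b)] → w = 0.78
R2 (z=30.0): robust=0.91, filthy=0.70; AND[min(a, b)] → w = 0.70
R3 (z=2.0): light=0.87, delicate=0.91, clean=0.63; AND[min(a, b)] → w = 0.63
Weighted average = (0.78·25.6 + 0.70·30.0 + 0.63·2.0) / (0.78 + 0.70 + 0.63)
  = 42.2280 / 2.1100 = 20.01

20.01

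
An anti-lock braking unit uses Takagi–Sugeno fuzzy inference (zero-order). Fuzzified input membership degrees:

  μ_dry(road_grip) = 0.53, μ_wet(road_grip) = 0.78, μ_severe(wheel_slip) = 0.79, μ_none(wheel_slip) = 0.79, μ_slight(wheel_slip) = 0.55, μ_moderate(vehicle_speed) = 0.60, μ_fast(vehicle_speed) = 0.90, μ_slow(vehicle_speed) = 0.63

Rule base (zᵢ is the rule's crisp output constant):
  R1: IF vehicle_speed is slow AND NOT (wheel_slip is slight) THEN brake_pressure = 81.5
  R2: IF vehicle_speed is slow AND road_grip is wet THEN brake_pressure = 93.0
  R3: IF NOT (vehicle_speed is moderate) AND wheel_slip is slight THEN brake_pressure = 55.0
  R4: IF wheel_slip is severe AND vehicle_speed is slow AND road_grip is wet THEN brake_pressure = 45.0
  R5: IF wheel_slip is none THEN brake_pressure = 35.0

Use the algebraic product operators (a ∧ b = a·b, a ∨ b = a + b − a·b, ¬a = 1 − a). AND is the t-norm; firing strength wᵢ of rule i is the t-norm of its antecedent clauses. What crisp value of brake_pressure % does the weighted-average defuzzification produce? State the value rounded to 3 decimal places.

R1 (z=81.5): slow=0.63, ¬slight=1−0.55=0.45; AND[a·b] → w = 0.2835
R2 (z=93.0): slow=0.63, wet=0.78; AND[a·b] → w = 0.4914
R3 (z=55.0): ¬moderate=1−0.60=0.40, slight=0.55; AND[a·b] → w = 0.2200
R4 (z=45.0): severe=0.79, slow=0.63, wet=0.78; AND[a·b] → w = 0.3882
R5 (z=35.0): none=0.79 → w = 0.7900
Weighted average = (0.2835·81.5 + 0.4914·93.0 + 0.2200·55.0 + 0.3882·45.0 + 0.7900·35.0) / (0.2835 + 0.4914 + 0.2200 + 0.3882 + 0.7900)
  = 126.0247 / 2.1731 = 57.993

57.993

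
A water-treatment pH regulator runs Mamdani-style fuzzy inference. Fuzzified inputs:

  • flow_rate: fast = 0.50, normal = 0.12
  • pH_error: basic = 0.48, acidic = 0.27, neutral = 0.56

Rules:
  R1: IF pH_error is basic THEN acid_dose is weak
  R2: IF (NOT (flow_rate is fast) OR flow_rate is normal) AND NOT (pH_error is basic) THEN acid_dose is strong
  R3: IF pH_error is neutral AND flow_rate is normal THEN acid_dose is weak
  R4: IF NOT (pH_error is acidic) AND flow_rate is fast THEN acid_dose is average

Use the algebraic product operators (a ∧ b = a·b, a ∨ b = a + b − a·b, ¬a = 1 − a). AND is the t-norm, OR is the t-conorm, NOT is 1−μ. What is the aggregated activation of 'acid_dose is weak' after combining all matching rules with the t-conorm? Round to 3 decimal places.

0.515

R1: basic=0.48 → w = 0.4800
R2: (¬fast=1−0.50=0.50 OR normal=0.12) = 0.5600; AND[a·b] with ¬basic=1−0.48=0.52 → w = 0.2912
R3: neutral=0.56, normal=0.12; AND[a·b] → w = 0.0672
R4: ¬acidic=1−0.27=0.73, fast=0.50; AND[a·b] → w = 0.3650
Rules with consequent 'weak': {R1, R3} → strengths 0.4800, 0.0672
Aggregate via t-conorm [a + b − a·b]: 0.5149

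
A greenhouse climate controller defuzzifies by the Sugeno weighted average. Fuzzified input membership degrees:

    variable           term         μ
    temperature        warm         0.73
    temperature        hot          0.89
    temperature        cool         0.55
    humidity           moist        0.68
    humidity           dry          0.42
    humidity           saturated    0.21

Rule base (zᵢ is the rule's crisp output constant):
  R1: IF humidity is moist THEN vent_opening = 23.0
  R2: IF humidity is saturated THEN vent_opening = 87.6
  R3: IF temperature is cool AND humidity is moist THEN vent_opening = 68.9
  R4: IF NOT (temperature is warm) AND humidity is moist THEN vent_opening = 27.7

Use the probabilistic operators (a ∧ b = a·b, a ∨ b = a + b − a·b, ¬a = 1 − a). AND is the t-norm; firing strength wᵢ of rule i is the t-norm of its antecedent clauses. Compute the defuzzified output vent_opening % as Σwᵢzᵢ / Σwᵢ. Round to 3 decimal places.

R1 (z=23.0): moist=0.68 → w = 0.6800
R2 (z=87.6): saturated=0.21 → w = 0.2100
R3 (z=68.9): cool=0.55, moist=0.68; AND[a·b] → w = 0.3740
R4 (z=27.7): ¬warm=1−0.73=0.27, moist=0.68; AND[a·b] → w = 0.1836
Weighted average = (0.6800·23.0 + 0.2100·87.6 + 0.3740·68.9 + 0.1836·27.7) / (0.6800 + 0.2100 + 0.3740 + 0.1836)
  = 64.8903 / 1.4476 = 44.826

44.826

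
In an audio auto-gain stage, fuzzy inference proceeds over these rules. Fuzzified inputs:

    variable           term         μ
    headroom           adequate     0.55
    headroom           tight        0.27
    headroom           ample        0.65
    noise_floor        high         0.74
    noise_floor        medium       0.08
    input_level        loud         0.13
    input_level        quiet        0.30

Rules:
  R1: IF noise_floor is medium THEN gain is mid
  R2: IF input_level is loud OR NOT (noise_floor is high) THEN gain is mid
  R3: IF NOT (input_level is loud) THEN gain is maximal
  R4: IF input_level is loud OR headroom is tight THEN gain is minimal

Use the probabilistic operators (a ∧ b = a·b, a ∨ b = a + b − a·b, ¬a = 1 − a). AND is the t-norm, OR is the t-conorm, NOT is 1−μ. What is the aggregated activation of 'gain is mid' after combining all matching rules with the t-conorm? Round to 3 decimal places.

R1: medium=0.08 → w = 0.0800
R2: loud=0.13, ¬high=1−0.74=0.26; OR[a + b − a·b] → w = 0.3562
R3: ¬loud=1−0.13=0.87 → w = 0.8700
R4: loud=0.13, tight=0.27; OR[a + b − a·b] → w = 0.3649
Rules with consequent 'mid': {R1, R2} → strengths 0.0800, 0.3562
Aggregate via t-conorm [a + b − a·b]: 0.4077

0.408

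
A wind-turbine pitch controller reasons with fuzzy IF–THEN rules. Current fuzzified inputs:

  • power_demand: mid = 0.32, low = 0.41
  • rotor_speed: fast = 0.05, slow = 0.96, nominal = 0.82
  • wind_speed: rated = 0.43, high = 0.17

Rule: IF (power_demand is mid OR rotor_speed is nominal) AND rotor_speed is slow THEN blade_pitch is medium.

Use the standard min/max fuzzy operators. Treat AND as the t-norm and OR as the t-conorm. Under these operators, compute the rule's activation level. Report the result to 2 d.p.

0.82

firing strength: (mid=0.32 OR nominal=0.82) = 0.82; AND[min(a, b)] with slow=0.96 → w = 0.82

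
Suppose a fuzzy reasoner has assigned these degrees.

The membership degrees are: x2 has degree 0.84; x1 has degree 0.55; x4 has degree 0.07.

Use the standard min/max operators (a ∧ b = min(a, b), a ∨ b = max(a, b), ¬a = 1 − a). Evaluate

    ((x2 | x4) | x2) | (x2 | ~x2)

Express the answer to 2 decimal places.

x2 | x4 = max(a, b) on (0.84, 0.07) = 0.84
(x2 | x4) | x2 = max(a, b) on (0.84, 0.84) = 0.84
~x2 = 1 − 0.84 = 0.16
x2 | ~x2 = max(a, b) on (0.84, 0.16) = 0.84
((x2 | x4) | x2) | (x2 | ~x2) = max(a, b) on (0.84, 0.84) = 0.84

0.84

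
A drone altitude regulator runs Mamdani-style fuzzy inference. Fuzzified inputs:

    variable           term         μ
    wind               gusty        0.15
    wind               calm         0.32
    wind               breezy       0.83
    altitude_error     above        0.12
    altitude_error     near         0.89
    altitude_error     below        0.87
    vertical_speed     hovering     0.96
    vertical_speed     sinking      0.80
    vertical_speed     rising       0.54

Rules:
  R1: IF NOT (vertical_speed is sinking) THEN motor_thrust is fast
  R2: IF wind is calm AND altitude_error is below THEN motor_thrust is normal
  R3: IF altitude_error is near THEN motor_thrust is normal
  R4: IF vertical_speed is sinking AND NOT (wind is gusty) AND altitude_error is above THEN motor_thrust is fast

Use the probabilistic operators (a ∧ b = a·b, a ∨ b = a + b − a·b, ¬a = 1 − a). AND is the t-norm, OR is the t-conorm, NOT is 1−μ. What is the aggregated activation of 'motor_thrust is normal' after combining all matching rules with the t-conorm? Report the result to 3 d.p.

0.921

R1: ¬sinking=1−0.80=0.20 → w = 0.2000
R2: calm=0.32, below=0.87; AND[a·b] → w = 0.2784
R3: near=0.89 → w = 0.8900
R4: sinking=0.80, ¬gusty=1−0.15=0.85, above=0.12; AND[a·b] → w = 0.0816
Rules with consequent 'normal': {R2, R3} → strengths 0.2784, 0.8900
Aggregate via t-conorm [a + b − a·b]: 0.9206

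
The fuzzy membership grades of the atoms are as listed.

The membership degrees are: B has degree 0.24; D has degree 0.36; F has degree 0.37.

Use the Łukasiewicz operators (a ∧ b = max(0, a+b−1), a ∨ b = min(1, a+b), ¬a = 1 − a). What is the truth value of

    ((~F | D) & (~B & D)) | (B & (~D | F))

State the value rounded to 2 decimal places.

0.35

~F = 1 − 0.37 = 0.63
~F | D = min(1, a+b) on (0.63, 0.36) = 0.99
~B = 1 − 0.24 = 0.76
~B & D = max(0, a+b−1) on (0.76, 0.36) = 0.12
(~F | D) & (~B & D) = max(0, a+b−1) on (0.99, 0.12) = 0.11
~D = 1 − 0.36 = 0.64
~D | F = min(1, a+b) on (0.64, 0.37) = 1.00
B & (~D | F) = max(0, a+b−1) on (0.24, 1.00) = 0.24
((~F | D) & (~B & D)) | (B & (~D | F)) = min(1, a+b) on (0.11, 0.24) = 0.35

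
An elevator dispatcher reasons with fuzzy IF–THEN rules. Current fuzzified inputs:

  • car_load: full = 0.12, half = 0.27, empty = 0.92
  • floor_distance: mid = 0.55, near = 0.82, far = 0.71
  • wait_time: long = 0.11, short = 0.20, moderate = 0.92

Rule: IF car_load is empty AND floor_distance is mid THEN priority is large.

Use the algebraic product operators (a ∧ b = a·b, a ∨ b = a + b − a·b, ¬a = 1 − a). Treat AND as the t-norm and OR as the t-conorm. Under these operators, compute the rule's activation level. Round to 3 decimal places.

0.506

firing strength: empty=0.92, mid=0.55; AND[a·b] → w = 0.5060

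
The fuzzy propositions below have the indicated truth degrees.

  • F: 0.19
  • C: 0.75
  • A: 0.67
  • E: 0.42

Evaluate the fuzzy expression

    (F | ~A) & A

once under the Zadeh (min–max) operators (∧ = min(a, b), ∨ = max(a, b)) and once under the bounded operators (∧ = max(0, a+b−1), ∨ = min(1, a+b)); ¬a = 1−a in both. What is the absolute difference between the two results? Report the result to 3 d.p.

0.140

Under Zadeh (min–max):
  ~A = 1 − 0.67 = 0.33
  F | ~A = max(a, b) on (0.19, 0.33) = 0.33
  (F | ~A) & A = min(a, b) on (0.33, 0.67) = 0.33
  → value = 0.3300
Under bounded:
  ~A = 1 − 0.67 = 0.33
  F | ~A = min(1, a+b) on (0.19, 0.33) = 0.52
  (F | ~A) & A = max(0, a+b−1) on (0.52, 0.67) = 0.19
  → value = 0.1900
|0.3300 − 0.1900| = 0.140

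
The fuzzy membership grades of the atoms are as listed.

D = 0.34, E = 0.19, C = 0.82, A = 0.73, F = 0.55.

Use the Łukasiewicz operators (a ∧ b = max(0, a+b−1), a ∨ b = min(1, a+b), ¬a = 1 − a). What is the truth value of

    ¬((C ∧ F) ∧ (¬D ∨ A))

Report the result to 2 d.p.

C ∧ F = max(0, a+b−1) on (0.82, 0.55) = 0.37
¬D = 1 − 0.34 = 0.66
¬D ∨ A = min(1, a+b) on (0.66, 0.73) = 1.00
(C ∧ F) ∧ (¬D ∨ A) = max(0, a+b−1) on (0.37, 1.00) = 0.37
¬((C ∧ F) ∧ (¬D ∨ A)) = 1 − 0.37 = 0.63

0.63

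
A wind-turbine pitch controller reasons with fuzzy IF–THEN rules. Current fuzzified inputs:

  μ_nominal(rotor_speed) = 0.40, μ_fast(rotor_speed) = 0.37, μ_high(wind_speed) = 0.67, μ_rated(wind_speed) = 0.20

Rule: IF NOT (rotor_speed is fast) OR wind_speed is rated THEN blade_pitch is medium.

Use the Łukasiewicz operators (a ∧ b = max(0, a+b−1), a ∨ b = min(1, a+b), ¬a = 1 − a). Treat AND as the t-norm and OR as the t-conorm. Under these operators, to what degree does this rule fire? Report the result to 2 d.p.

0.83

firing strength: ¬fast=1−0.37=0.63, rated=0.20; OR[min(1, a+b)] → w = 0.83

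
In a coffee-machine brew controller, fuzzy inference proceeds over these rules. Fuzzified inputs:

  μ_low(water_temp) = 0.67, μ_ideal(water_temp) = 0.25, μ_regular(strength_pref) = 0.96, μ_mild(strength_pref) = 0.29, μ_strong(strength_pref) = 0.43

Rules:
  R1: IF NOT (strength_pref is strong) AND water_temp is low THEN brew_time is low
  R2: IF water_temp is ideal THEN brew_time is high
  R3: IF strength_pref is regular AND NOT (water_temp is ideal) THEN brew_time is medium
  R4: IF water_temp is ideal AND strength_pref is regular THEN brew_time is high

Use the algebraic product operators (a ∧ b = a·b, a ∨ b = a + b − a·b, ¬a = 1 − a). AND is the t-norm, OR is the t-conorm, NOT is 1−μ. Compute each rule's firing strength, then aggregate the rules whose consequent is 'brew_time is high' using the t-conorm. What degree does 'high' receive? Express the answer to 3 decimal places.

R1: ¬strong=1−0.43=0.57, low=0.67; AND[a·b] → w = 0.3819
R2: ideal=0.25 → w = 0.2500
R3: regular=0.96, ¬ideal=1−0.25=0.75; AND[a·b] → w = 0.7200
R4: ideal=0.25, regular=0.96; AND[a·b] → w = 0.2400
Rules with consequent 'high': {R2, R4} → strengths 0.2500, 0.2400
Aggregate via t-conorm [a + b − a·b]: 0.4300

0.430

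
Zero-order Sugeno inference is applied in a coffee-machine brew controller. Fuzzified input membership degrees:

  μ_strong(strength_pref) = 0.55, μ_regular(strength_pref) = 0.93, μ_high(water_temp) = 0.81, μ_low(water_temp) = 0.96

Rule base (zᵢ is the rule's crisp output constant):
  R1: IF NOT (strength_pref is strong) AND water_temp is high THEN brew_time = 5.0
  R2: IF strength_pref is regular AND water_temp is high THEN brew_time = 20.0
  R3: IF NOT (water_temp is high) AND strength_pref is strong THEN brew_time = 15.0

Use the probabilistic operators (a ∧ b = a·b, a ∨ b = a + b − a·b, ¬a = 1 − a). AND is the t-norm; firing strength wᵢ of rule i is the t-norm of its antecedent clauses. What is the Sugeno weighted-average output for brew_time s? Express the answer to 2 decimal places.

R1 (z=5.0): ¬strong=1−0.55=0.45, high=0.81; AND[a·b] → w = 0.3645
R2 (z=20.0): regular=0.93, high=0.81; AND[a·b] → w = 0.7533
R3 (z=15.0): ¬high=1−0.81=0.19, strong=0.55; AND[a·b] → w = 0.1045
Weighted average = (0.3645·5.0 + 0.7533·20.0 + 0.1045·15.0) / (0.3645 + 0.7533 + 0.1045)
  = 18.4560 / 1.2223 = 15.10

15.10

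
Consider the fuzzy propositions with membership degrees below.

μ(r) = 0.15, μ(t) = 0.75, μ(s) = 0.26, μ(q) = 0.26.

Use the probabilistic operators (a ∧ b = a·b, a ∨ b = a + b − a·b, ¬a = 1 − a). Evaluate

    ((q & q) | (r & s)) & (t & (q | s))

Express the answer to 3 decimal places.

0.035

q & q = a·b on (0.2600, 0.2600) = 0.0676
r & s = a·b on (0.1500, 0.2600) = 0.0390
(q & q) | (r & s) = a + b − a·b on (0.0676, 0.0390) = 0.1040
q | s = a + b − a·b on (0.2600, 0.2600) = 0.4524
t & (q | s) = a·b on (0.7500, 0.4524) = 0.3393
((q & q) | (r & s)) & (t & (q | s)) = a·b on (0.1040, 0.3393) = 0.0353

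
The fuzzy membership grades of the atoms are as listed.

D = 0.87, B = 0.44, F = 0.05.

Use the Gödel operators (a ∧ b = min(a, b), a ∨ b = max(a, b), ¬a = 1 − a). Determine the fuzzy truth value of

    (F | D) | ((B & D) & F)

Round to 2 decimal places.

F | D = max(a, b) on (0.05, 0.87) = 0.87
B & D = min(a, b) on (0.44, 0.87) = 0.44
(B & D) & F = min(a, b) on (0.44, 0.05) = 0.05
(F | D) | ((B & D) & F) = max(a, b) on (0.87, 0.05) = 0.87

0.87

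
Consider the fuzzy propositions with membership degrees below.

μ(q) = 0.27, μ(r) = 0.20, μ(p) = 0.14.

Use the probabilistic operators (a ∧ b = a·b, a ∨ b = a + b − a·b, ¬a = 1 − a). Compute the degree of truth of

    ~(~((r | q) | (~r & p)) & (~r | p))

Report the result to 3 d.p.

r | q = a + b − a·b on (0.2000, 0.2700) = 0.4160
~r = 1 − 0.2000 = 0.8000
~r & p = a·b on (0.8000, 0.1400) = 0.1120
(r | q) | (~r & p) = a + b − a·b on (0.4160, 0.1120) = 0.4814
~((r | q) | (~r & p)) = 1 − 0.4814 = 0.5186
~r = 1 − 0.2000 = 0.8000
~r | p = a + b − a·b on (0.8000, 0.1400) = 0.8280
~((r | q) | (~r & p)) & (~r | p) = a·b on (0.5186, 0.8280) = 0.4294
~(~((r | q) | (~r & p)) & (~r | p)) = 1 − 0.4294 = 0.5706

0.571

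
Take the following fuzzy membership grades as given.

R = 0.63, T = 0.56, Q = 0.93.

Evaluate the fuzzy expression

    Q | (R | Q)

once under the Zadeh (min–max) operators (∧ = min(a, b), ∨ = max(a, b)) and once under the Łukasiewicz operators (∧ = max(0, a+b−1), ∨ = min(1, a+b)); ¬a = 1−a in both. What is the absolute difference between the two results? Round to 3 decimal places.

Under Zadeh (min–max):
  R | Q = max(a, b) on (0.63, 0.93) = 0.93
  Q | (R | Q) = max(a, b) on (0.93, 0.93) = 0.93
  → value = 0.9300
Under Łukasiewicz:
  R | Q = min(1, a+b) on (0.63, 0.93) = 1.00
  Q | (R | Q) = min(1, a+b) on (0.93, 1.00) = 1.00
  → value = 1.0000
|0.9300 − 1.0000| = 0.070

0.070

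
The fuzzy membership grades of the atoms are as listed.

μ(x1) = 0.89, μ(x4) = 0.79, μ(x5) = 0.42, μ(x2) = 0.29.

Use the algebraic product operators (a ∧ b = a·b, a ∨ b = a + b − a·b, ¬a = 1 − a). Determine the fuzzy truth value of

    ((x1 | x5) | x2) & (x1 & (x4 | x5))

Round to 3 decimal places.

x1 | x5 = a + b − a·b on (0.8900, 0.4200) = 0.9362
(x1 | x5) | x2 = a + b − a·b on (0.9362, 0.2900) = 0.9547
x4 | x5 = a + b − a·b on (0.7900, 0.4200) = 0.8782
x1 & (x4 | x5) = a·b on (0.8900, 0.8782) = 0.7816
((x1 | x5) | x2) & (x1 & (x4 | x5)) = a·b on (0.9547, 0.7816) = 0.7462

0.746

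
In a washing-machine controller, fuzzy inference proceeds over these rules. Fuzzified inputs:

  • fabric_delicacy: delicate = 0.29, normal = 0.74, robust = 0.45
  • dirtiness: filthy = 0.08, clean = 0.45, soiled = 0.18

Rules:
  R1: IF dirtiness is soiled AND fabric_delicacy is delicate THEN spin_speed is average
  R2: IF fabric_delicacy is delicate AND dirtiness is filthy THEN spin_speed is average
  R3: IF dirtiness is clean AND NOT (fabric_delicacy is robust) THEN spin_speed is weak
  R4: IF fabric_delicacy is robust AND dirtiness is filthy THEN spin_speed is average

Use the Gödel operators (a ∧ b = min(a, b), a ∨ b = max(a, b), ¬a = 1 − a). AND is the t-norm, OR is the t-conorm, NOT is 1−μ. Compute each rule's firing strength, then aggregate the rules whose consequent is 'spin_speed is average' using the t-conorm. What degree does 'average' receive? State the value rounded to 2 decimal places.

0.18

R1: soiled=0.18, delicate=0.29; AND[min(a, b)] → w = 0.18
R2: delicate=0.29, filthy=0.08; AND[min(a, b)] → w = 0.08
R3: clean=0.45, ¬robust=1−0.45=0.55; AND[min(a, b)] → w = 0.45
R4: robust=0.45, filthy=0.08; AND[min(a, b)] → w = 0.08
Rules with consequent 'average': {R1, R2, R4} → strengths 0.18, 0.08, 0.08
Aggregate via t-conorm [max(a, b)]: 0.18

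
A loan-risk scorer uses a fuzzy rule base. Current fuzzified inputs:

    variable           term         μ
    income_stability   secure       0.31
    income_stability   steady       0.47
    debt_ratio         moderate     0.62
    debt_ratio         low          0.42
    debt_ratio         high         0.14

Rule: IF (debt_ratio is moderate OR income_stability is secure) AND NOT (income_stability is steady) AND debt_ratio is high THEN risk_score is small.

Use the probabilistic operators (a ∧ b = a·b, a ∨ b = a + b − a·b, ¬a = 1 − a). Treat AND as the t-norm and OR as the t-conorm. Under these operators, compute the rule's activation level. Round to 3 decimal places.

0.055

firing strength: (moderate=0.62 OR secure=0.31) = 0.7378; AND[a·b] with ¬steady=1−0.47=0.53, high=0.14 → w = 0.0547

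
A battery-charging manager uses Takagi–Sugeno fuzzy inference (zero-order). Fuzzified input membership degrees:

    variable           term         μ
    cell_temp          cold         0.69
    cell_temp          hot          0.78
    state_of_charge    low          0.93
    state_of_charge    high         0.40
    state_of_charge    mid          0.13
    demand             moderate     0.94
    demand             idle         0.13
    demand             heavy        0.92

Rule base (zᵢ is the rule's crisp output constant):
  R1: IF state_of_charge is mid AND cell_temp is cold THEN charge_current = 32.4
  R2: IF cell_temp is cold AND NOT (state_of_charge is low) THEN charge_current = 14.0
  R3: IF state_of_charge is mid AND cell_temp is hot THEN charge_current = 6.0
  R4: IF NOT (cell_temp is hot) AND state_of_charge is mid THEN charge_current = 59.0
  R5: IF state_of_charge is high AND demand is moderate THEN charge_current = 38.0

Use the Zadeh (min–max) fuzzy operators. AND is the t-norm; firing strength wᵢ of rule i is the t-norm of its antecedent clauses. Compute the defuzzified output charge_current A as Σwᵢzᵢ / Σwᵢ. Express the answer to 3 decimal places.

R1 (z=32.4): mid=0.13, cold=0.69; AND[min(a, b)] → w = 0.13
R2 (z=14.0): cold=0.69, ¬low=1−0.93=0.07; AND[min(a, b)] → w = 0.07
R3 (z=6.0): mid=0.13, hot=0.78; AND[min(a, b)] → w = 0.13
R4 (z=59.0): ¬hot=1−0.78=0.22, mid=0.13; AND[min(a, b)] → w = 0.13
R5 (z=38.0): high=0.40, moderate=0.94; AND[min(a, b)] → w = 0.40
Weighted average = (0.13·32.4 + 0.07·14.0 + 0.13·6.0 + 0.13·59.0 + 0.40·38.0) / (0.13 + 0.07 + 0.13 + 0.13 + 0.40)
  = 28.8420 / 0.8600 = 33.537

33.537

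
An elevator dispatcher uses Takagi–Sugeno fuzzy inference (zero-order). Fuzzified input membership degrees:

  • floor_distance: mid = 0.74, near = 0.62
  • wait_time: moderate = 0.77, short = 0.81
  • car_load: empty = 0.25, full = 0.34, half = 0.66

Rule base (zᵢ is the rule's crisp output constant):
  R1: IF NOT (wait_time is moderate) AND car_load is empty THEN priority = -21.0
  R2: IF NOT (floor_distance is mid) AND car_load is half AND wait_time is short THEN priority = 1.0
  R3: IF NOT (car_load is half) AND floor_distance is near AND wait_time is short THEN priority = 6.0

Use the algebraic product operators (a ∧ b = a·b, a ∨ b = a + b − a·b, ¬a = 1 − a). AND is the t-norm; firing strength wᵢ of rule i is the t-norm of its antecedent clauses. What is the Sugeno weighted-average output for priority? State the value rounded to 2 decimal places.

R1 (z=-21.0): ¬moderate=1−0.77=0.23, empty=0.25; AND[a·b] → w = 0.0575
R2 (z=1.0): ¬mid=1−0.74=0.26, half=0.66, short=0.81; AND[a·b] → w = 0.1390
R3 (z=6.0): ¬half=1−0.66=0.34, near=0.62, short=0.81; AND[a·b] → w = 0.1707
Weighted average = (0.0575·-21.0 + 0.1390·1.0 + 0.1707·6.0) / (0.0575 + 0.1390 + 0.1707)
  = -0.0440 / 0.3672 = -0.12

-0.12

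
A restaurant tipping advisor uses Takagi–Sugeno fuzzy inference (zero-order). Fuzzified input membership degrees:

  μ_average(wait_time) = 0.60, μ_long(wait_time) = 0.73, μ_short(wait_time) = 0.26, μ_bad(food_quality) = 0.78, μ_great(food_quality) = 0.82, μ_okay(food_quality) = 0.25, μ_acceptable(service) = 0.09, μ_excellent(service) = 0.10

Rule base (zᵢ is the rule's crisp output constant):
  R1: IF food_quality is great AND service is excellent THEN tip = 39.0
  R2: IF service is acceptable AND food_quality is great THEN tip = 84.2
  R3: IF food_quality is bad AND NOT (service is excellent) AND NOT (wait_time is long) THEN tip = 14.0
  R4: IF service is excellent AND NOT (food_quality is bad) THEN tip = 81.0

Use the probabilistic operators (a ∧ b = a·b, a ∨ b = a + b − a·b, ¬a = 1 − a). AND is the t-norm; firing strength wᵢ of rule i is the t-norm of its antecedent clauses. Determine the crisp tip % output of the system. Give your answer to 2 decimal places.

R1 (z=39.0): great=0.82, excellent=0.10; AND[a·b] → w = 0.0820
R2 (z=84.2): acceptable=0.09, great=0.82; AND[a·b] → w = 0.0738
R3 (z=14.0): bad=0.78, ¬excellent=1−0.10=0.90, ¬long=1−0.73=0.27; AND[a·b] → w = 0.1895
R4 (z=81.0): excellent=0.10, ¬bad=1−0.78=0.22; AND[a·b] → w = 0.0220
Weighted average = (0.0820·39.0 + 0.0738·84.2 + 0.1895·14.0 + 0.0220·81.0) / (0.0820 + 0.0738 + 0.1895 + 0.0220)
  = 13.8475 / 0.3673 = 37.70

37.70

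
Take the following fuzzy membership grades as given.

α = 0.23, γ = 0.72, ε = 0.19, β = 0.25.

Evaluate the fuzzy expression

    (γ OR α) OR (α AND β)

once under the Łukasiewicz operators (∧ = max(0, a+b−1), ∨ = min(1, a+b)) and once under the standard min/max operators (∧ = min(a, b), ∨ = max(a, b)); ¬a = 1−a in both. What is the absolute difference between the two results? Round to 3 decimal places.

Under Łukasiewicz:
  γ OR α = min(1, a+b) on (0.72, 0.23) = 0.95
  α AND β = max(0, a+b−1) on (0.23, 0.25) = 0.00
  (γ OR α) OR (α AND β) = min(1, a+b) on (0.95, 0.00) = 0.95
  → value = 0.9500
Under standard min/max:
  γ OR α = max(a, b) on (0.72, 0.23) = 0.72
  α AND β = min(a, b) on (0.23, 0.25) = 0.23
  (γ OR α) OR (α AND β) = max(a, b) on (0.72, 0.23) = 0.72
  → value = 0.7200
|0.9500 − 0.7200| = 0.230

0.230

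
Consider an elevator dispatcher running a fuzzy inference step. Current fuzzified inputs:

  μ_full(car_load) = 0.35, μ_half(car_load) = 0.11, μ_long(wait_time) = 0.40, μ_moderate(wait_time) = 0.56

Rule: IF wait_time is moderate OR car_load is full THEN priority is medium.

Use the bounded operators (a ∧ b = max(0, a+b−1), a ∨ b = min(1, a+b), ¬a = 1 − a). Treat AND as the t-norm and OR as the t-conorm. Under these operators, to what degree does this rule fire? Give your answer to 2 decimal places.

0.91

firing strength: moderate=0.56, full=0.35; OR[min(1, a+b)] → w = 0.91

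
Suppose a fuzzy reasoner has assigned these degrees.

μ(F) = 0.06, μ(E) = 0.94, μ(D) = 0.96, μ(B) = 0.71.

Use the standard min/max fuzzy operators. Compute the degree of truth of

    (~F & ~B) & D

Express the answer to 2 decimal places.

~F = 1 − 0.06 = 0.94
~B = 1 − 0.71 = 0.29
~F & ~B = min(a, b) on (0.94, 0.29) = 0.29
(~F & ~B) & D = min(a, b) on (0.29, 0.96) = 0.29

0.29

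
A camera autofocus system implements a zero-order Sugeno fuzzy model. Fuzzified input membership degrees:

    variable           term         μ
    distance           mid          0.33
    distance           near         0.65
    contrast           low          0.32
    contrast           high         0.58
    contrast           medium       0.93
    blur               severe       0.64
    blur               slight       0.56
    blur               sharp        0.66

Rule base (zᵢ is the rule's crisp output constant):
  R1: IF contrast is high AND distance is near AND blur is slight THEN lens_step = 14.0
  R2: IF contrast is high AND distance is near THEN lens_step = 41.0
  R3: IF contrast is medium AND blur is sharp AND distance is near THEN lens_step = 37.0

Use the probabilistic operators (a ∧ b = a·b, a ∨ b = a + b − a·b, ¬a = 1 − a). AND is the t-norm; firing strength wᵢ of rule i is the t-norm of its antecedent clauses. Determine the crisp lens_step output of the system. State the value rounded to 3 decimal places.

33.608

R1 (z=14.0): high=0.58, near=0.65, slight=0.56; AND[a·b] → w = 0.2111
R2 (z=41.0): high=0.58, near=0.65; AND[a·b] → w = 0.3770
R3 (z=37.0): medium=0.93, sharp=0.66, near=0.65; AND[a·b] → w = 0.3990
Weighted average = (0.2111·14.0 + 0.3770·41.0 + 0.3990·37.0) / (0.2111 + 0.3770 + 0.3990)
  = 33.1746 / 0.9871 = 33.608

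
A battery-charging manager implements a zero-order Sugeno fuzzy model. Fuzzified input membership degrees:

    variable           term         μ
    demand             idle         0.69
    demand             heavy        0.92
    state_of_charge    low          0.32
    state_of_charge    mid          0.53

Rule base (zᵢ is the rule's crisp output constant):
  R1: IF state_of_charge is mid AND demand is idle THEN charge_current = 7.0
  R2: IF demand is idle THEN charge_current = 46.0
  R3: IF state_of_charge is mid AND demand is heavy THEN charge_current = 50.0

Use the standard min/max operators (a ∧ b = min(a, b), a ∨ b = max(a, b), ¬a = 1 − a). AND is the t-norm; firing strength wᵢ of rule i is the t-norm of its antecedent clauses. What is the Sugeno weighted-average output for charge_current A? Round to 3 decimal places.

R1 (z=7.0): mid=0.53, idle=0.69; AND[min(a, b)] → w = 0.53
R2 (z=46.0): idle=0.69 → w = 0.69
R3 (z=50.0): mid=0.53, heavy=0.92; AND[min(a, b)] → w = 0.53
Weighted average = (0.53·7.0 + 0.69·46.0 + 0.53·50.0) / (0.53 + 0.69 + 0.53)
  = 61.9500 / 1.7500 = 35.400

35.400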